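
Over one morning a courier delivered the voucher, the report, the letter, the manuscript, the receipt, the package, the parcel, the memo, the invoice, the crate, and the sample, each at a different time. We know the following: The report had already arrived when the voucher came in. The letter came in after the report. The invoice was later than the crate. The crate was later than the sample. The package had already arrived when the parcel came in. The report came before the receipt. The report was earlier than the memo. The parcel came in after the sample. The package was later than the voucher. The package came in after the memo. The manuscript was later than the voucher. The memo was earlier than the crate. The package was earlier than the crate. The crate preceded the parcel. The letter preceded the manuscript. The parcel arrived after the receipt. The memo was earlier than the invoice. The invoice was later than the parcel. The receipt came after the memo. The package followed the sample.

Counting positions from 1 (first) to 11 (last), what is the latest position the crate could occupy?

The crate must come before the invoice and the parcel — 2 items forced after it.
Everything else can be placed before the crate in some valid order, so the crate can sit as late as position 11 − 2 = 9.

9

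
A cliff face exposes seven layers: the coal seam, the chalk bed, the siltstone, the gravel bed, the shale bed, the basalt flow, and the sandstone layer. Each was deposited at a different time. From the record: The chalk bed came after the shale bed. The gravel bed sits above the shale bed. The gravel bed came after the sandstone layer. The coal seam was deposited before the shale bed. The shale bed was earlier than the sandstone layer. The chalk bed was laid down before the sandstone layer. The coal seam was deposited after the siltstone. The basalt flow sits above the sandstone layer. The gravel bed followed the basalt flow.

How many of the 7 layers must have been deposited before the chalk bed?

3

Directly stated before the chalk bed: the shale bed.
The coal seam reaches the chalk bed via the coal seam → the shale bed → the chalk bed.
The siltstone reaches the chalk bed via the siltstone → the coal seam → the shale bed → the chalk bed.
No chain forces the sandstone layer (or any of the others) ahead of the chalk bed.
That's the coal seam, the shale bed, and the siltstone — 3 in all.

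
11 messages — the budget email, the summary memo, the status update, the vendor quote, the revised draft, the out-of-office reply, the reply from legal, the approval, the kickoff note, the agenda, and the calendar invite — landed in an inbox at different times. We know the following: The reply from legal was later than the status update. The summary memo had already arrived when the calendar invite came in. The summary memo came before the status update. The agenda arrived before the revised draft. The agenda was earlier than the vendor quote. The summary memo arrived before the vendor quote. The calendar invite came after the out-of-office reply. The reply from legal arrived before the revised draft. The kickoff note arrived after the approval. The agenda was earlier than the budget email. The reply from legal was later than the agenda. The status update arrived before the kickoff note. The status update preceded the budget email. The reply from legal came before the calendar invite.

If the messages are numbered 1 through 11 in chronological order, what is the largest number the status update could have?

The status update must come before the budget email, the calendar invite, the kickoff note, the reply from legal, and the revised draft — 5 messages forced after it.
Everything else can be placed before the status update in some valid order, so the status update can sit as late as position 11 − 5 = 6.

6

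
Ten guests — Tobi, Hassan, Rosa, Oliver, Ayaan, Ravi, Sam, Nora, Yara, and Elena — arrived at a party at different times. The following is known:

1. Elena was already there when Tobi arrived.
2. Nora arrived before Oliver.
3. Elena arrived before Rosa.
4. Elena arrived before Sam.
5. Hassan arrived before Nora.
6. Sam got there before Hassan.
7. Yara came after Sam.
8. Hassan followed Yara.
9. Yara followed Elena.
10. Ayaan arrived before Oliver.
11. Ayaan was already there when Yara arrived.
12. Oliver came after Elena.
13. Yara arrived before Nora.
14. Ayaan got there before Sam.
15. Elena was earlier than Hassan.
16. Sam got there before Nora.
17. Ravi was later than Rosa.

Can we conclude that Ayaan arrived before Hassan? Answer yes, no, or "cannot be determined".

yes

Chain the constraints: Ayaan → Yara → Hassan. Each link is directly stated, so Ayaan comes before Hassan.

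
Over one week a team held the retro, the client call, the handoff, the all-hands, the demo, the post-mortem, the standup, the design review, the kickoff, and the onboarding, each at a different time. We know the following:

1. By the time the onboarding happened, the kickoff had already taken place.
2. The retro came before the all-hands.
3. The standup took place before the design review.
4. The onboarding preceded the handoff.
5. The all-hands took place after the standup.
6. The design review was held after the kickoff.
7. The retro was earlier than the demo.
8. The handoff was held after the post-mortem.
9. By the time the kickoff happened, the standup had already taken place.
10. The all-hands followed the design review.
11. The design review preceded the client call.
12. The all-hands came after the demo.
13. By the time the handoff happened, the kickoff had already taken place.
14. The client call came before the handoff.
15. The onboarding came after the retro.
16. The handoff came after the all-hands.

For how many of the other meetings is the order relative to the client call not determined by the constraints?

5

Forced before the client call: the design review, the kickoff, and the standup; forced after the client call: the handoff.
That leaves the all-hands, the demo, the onboarding, the post-mortem, and the retro with no forced order relative to the client call — 5.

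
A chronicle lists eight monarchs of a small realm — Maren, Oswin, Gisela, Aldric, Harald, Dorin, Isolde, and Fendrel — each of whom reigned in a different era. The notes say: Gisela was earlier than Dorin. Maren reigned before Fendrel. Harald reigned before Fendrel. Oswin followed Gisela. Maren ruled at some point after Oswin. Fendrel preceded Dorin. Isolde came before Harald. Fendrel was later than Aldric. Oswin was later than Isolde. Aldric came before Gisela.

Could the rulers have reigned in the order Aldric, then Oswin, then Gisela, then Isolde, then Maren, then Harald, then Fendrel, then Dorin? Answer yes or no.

The constraints require Isolde before Oswin, but in the proposed sequence Oswin appears ahead of Isolde. That one violation is enough.

no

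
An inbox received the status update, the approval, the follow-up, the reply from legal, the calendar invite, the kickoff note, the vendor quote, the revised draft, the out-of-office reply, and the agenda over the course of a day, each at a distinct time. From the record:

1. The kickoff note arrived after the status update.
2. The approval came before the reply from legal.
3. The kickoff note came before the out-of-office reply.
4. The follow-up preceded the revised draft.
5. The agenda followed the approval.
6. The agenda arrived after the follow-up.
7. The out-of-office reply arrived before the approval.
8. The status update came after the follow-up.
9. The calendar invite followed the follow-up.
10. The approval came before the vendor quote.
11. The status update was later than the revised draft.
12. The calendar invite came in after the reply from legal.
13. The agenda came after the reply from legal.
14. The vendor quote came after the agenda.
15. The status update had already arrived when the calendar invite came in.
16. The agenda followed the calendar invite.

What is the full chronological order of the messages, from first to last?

the follow-up, the revised draft, the status update, the kickoff note, the out-of-office reply, the approval, the reply from legal, the calendar invite, the agenda, the vendor quote

The constraints fix every adjacent pair, so only one ordering works:
the follow-up → the revised draft → the status update → the kickoff note → the out-of-office reply → the approval → the reply from legal → the calendar invite → the agenda → the vendor quote.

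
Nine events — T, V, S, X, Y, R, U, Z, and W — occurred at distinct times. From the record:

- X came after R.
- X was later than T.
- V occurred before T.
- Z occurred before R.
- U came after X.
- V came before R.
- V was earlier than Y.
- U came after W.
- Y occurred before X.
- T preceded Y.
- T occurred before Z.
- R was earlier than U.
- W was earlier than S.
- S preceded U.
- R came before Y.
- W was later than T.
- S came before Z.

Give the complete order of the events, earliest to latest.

V, T, W, S, Z, R, Y, X, U

The constraints fix every adjacent pair, so only one ordering works:
V → T → W → S → Z → R → Y → X → U.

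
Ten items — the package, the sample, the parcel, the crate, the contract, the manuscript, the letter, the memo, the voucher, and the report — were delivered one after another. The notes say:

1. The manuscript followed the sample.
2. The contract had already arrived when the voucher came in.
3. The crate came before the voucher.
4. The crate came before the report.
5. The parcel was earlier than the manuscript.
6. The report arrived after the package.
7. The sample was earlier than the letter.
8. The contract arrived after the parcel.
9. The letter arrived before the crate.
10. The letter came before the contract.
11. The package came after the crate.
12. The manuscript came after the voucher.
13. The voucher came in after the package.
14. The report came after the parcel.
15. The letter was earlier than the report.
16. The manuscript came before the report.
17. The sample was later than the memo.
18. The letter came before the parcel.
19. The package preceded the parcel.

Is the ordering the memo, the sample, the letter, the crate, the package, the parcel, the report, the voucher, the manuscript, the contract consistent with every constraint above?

The constraints require the manuscript before the report, but in the proposed sequence the report appears ahead of the manuscript. That one violation is enough.

no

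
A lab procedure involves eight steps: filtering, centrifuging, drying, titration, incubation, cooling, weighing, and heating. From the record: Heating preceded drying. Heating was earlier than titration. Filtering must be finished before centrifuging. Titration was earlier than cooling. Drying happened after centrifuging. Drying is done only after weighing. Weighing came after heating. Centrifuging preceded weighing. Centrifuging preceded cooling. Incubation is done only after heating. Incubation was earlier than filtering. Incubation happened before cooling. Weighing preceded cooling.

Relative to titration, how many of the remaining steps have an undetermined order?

5

Forced before titration: heating; forced after titration: cooling.
That leaves centrifuging, drying, filtering, incubation, and weighing with no forced order relative to titration — 5.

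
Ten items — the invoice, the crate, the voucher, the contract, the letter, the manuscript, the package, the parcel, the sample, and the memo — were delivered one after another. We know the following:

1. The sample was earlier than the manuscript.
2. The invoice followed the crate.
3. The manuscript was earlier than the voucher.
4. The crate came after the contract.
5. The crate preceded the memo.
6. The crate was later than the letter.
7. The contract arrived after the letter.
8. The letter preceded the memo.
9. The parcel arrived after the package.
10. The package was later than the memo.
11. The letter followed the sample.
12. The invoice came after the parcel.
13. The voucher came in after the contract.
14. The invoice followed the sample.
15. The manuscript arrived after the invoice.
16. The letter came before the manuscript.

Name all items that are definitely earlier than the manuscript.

Directly stated before the manuscript: the invoice, the letter, and the sample.
The contract reaches the manuscript via the contract → the crate → the invoice → the manuscript.
The crate reaches the manuscript via the crate → the invoice → the manuscript.
The memo reaches the manuscript via the memo → the package → the parcel → the invoice → the manuscript.
Likewise the package and the parcel each reach the manuscript by chaining the stated constraints.

the contract, the crate, the invoice, the letter, the memo, the package, the parcel, the sample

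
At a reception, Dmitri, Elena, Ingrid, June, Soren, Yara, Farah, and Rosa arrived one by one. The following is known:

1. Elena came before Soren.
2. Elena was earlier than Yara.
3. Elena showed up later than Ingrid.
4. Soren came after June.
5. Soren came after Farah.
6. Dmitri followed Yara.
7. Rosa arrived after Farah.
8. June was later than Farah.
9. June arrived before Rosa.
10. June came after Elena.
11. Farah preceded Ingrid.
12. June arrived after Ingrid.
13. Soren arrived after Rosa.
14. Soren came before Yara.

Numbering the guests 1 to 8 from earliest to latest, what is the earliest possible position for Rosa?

Elena, Farah, Ingrid, and June must all come before Rosa — 4 forced predecessors.
Nothing else is forced ahead of Rosa, so their earliest slot is position 4 + 1 = 5.

5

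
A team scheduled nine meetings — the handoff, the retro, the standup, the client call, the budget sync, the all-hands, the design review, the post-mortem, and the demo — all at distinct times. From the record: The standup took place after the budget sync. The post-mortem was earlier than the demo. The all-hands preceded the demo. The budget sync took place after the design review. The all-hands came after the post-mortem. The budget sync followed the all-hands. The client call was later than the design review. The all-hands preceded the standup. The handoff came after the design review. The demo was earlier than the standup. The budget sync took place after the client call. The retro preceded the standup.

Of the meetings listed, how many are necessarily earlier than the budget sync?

4

Directly stated before the budget sync: the all-hands, the client call, and the design review.
The post-mortem reaches the budget sync via the post-mortem → the all-hands → the budget sync.
No chain forces the handoff (or any of the others) ahead of the budget sync.
That's the all-hands, the client call, the design review, and the post-mortem — 4 in all.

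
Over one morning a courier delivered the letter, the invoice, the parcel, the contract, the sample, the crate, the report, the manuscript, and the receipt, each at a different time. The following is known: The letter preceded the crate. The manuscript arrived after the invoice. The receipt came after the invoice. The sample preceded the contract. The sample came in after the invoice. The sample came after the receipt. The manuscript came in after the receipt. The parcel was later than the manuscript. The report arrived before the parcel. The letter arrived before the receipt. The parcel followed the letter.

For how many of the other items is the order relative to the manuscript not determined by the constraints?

4

Forced before the manuscript: the invoice, the letter, and the receipt; forced after the manuscript: the parcel.
That leaves the contract, the crate, the report, and the sample with no forced order relative to the manuscript — 4.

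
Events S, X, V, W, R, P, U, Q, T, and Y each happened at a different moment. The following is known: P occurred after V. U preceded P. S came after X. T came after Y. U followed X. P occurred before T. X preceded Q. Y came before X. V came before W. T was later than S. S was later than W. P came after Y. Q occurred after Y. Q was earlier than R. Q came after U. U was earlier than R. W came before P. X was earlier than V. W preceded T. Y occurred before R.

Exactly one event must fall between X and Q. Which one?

U

Tracing the constraints gives X → U → Q, so U sits after X and before Q.
No other event is forced both after X and before Q.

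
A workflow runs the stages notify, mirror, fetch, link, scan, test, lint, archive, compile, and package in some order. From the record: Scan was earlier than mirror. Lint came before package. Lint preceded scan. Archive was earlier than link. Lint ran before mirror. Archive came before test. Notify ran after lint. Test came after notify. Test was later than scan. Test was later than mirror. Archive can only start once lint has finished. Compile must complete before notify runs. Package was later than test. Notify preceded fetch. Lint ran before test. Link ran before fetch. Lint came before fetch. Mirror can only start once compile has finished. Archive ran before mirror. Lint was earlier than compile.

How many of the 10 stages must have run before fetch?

Directly stated before fetch: link, lint, and notify.
Archive reaches fetch via archive → link → fetch.
Compile reaches fetch via compile → notify → fetch.
That's archive, compile, link, lint, and notify — 5 in all.

5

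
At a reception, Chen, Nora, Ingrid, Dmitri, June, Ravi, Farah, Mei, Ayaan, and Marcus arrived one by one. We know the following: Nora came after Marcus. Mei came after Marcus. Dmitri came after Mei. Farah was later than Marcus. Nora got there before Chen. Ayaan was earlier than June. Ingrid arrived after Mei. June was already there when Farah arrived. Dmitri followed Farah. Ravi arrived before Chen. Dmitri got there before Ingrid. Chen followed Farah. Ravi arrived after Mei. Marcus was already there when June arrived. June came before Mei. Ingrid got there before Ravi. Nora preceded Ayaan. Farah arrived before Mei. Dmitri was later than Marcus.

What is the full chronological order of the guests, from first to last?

Marcus, Nora, Ayaan, June, Farah, Mei, Dmitri, Ingrid, Ravi, Chen

The constraints fix every adjacent pair, so only one ordering works:
Marcus → Nora → Ayaan → June → Farah → Mei → Dmitri → Ingrid → Ravi → Chen.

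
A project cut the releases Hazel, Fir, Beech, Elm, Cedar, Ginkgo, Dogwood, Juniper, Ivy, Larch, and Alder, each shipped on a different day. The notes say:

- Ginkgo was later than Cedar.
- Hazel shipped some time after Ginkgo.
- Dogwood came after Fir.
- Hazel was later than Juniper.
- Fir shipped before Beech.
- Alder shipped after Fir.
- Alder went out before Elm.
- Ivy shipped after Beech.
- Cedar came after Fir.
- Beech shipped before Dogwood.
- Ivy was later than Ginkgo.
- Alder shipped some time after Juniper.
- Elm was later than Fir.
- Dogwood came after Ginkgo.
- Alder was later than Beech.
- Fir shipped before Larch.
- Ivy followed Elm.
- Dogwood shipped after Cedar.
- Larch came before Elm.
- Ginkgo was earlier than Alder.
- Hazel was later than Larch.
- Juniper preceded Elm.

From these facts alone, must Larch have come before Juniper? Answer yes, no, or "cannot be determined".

No chain of stated constraints runs from Larch to Juniper, and none runs from Juniper to Larch either.
So the relative order of Larch and Juniper is not fixed by the given facts.

cannot be determined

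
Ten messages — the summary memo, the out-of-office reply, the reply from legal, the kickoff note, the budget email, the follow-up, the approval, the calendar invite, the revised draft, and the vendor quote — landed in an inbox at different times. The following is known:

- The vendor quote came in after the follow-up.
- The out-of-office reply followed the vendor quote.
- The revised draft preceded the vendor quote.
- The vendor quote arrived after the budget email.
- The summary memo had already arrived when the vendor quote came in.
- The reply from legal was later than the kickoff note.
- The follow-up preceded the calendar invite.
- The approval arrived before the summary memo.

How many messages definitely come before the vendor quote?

Directly stated before the vendor quote: the budget email, the follow-up, the revised draft, and the summary memo.
The approval reaches the vendor quote via the approval → the summary memo → the vendor quote.
No chain forces the out-of-office reply (or any of the others) ahead of the vendor quote.
That's the approval, the budget email, the follow-up, the revised draft, and the summary memo — 5 in all.

5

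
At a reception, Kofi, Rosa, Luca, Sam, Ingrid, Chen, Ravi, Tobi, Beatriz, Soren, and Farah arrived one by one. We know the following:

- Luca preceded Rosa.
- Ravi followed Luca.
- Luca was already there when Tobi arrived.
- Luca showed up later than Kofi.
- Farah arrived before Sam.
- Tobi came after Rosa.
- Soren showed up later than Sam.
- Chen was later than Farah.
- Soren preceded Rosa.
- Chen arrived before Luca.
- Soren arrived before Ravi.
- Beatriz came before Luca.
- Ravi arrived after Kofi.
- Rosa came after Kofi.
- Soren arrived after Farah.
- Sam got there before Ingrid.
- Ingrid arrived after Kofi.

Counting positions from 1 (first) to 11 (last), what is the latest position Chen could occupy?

Chen must come before Luca, Ravi, Rosa, and Tobi — 4 guests forced after them.
Everything else can be placed before Chen in some valid order, so Chen can sit as late as position 11 − 4 = 7.

7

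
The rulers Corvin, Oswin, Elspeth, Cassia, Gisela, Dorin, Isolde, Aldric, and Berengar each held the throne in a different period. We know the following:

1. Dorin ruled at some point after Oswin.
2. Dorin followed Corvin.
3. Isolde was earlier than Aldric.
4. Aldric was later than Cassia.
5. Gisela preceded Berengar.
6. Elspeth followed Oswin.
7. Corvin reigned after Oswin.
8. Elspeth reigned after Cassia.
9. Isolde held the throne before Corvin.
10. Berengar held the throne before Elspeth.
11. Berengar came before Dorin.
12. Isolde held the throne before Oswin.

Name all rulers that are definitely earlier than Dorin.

Directly stated before Dorin: Berengar, Corvin, and Oswin.
Gisela reaches Dorin via Gisela → Berengar → Dorin.
Isolde reaches Dorin via Isolde → Oswin → Dorin.
No chain forces Elspeth (or any of the others) ahead of Dorin.

Berengar, Corvin, Gisela, Isolde, Oswin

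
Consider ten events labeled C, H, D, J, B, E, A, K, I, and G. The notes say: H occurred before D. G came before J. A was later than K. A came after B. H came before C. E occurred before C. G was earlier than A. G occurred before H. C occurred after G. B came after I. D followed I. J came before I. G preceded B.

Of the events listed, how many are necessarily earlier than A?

5

Directly stated before A: B, G, and K.
I reaches A via I → B → A.
J reaches A via J → I → B → A.
No chain forces H (or any of the others) ahead of A.
That's B, G, I, J, and K — 5 in all.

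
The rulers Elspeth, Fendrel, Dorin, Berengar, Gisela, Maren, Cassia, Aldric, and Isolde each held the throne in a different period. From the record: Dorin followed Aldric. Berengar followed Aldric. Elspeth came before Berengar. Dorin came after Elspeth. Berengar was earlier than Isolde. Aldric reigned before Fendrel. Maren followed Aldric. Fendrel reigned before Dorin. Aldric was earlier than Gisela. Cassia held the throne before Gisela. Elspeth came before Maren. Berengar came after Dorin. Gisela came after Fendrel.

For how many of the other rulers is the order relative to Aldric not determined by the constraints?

Forced after Aldric: Berengar, Dorin, Fendrel, Gisela, Isolde, and Maren.
That leaves Cassia and Elspeth with no forced order relative to Aldric — 2.

2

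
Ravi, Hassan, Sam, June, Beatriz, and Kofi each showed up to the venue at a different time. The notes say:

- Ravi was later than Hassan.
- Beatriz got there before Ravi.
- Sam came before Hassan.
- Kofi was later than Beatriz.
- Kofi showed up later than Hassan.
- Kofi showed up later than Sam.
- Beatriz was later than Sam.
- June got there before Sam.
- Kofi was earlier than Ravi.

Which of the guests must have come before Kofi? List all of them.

Beatriz, Hassan, June, Sam

Directly stated before Kofi: Beatriz, Hassan, and Sam.
June reaches Kofi via June → Sam → Kofi.
No chain forces Ravi ahead of Kofi.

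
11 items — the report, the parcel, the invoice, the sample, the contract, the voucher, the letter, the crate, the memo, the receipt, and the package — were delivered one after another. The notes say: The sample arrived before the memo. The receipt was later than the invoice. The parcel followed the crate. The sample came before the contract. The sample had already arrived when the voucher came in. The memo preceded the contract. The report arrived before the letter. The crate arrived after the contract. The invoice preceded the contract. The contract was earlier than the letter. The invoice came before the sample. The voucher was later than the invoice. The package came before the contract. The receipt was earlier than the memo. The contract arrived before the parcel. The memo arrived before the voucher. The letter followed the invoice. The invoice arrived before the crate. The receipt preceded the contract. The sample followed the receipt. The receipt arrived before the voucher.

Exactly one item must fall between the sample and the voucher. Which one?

Tracing the constraints gives the sample → the memo → the voucher, so the memo sits after the sample and before the voucher.
No other item is forced both after the sample and before the voucher.

the memo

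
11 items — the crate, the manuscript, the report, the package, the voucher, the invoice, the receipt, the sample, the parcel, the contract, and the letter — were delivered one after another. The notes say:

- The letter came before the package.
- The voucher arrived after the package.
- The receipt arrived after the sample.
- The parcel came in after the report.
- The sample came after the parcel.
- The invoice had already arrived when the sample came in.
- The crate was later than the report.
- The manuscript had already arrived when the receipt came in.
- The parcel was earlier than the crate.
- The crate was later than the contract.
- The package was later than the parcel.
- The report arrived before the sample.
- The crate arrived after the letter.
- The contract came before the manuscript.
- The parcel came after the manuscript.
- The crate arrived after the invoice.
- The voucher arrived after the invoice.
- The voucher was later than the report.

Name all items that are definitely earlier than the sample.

the contract, the invoice, the manuscript, the parcel, the report

Directly stated before the sample: the invoice, the parcel, and the report.
The contract reaches the sample via the contract → the manuscript → the parcel → the sample.
The manuscript reaches the sample via the manuscript → the parcel → the sample.
No chain forces the package (or any of the others) ahead of the sample.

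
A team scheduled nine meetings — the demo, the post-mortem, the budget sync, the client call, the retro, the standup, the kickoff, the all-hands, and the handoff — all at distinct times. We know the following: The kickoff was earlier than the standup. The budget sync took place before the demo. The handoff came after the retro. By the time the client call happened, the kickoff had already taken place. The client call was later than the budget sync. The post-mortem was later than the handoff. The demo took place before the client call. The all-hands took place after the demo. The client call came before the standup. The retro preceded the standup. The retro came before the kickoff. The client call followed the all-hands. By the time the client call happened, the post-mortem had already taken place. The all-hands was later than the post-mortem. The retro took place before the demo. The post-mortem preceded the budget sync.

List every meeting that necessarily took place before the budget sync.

Directly stated before the budget sync: the post-mortem.
The handoff reaches the budget sync via the handoff → the post-mortem → the budget sync.
The retro reaches the budget sync via the retro → the handoff → the post-mortem → the budget sync.
No chain forces the all-hands (or any of the others) ahead of the budget sync.

the handoff, the post-mortem, the retro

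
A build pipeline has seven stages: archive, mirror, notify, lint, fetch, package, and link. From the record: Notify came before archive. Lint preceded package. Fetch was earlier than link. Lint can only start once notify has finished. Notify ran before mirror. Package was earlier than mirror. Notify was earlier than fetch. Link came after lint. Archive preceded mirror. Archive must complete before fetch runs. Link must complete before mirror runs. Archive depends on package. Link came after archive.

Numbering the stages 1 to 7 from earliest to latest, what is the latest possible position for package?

3

Package must come before archive, fetch, link, and mirror — 4 stages forced after it.
Everything else can be placed before package in some valid order, so package can sit as late as position 7 − 4 = 3.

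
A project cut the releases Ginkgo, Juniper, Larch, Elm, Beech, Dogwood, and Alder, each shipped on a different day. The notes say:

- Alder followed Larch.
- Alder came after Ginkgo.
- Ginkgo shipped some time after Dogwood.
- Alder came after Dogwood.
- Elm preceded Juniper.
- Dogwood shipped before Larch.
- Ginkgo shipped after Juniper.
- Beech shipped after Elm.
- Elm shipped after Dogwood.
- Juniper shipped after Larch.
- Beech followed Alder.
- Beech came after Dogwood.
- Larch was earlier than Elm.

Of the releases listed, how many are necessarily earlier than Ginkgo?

4

Directly stated before Ginkgo: Dogwood and Juniper.
Elm reaches Ginkgo via Elm → Juniper → Ginkgo.
Larch reaches Ginkgo via Larch → Juniper → Ginkgo.
That's Dogwood, Elm, Juniper, and Larch — 4 in all.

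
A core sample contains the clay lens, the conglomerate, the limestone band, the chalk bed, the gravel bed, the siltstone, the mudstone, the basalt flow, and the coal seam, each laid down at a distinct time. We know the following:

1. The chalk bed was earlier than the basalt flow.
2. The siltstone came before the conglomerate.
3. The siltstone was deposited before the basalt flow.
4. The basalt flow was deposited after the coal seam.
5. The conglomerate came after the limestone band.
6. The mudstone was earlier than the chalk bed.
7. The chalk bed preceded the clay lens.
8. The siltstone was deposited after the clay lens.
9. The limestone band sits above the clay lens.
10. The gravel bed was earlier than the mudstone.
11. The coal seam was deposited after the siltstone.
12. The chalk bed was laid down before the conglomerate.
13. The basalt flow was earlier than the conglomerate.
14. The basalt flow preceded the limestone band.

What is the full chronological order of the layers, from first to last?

The constraints fix every adjacent pair, so only one ordering works:
the gravel bed → the mudstone → the chalk bed → the clay lens → the siltstone → the coal seam → the basalt flow → the limestone band → the conglomerate.

the gravel bed, the mudstone, the chalk bed, the clay lens, the siltstone, the coal seam, the basalt flow, the limestone band, the conglomerate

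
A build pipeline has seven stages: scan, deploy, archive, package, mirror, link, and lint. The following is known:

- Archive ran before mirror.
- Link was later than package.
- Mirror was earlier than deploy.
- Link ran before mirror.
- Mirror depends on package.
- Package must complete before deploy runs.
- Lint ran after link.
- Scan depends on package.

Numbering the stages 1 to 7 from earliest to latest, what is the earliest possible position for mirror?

4

Archive, link, and package must all come before mirror — 3 forced predecessors.
Nothing else is forced ahead of mirror, so its earliest slot is position 3 + 1 = 4.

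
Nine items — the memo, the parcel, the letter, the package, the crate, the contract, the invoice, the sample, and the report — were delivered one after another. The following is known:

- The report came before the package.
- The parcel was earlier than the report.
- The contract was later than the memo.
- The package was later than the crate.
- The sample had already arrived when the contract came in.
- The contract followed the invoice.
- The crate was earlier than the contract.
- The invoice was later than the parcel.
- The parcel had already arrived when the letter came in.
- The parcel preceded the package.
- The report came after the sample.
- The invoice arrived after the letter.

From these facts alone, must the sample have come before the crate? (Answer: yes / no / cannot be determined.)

No chain of stated constraints runs from the sample to the crate, and none runs from the crate to the sample either.
So the relative order of the sample and the crate is not fixed by the given facts.

cannot be determined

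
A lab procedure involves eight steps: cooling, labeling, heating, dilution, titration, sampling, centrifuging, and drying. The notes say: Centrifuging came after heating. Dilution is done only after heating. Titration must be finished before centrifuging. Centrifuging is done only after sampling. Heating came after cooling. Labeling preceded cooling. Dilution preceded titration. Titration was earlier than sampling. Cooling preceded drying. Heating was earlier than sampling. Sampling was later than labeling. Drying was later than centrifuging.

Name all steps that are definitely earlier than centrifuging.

Directly stated before centrifuging: heating, sampling, and titration.
Cooling reaches centrifuging via cooling → heating → centrifuging.
Dilution reaches centrifuging via dilution → titration → centrifuging.
Labeling reaches centrifuging via labeling → sampling → centrifuging.

cooling, dilution, heating, labeling, sampling, titration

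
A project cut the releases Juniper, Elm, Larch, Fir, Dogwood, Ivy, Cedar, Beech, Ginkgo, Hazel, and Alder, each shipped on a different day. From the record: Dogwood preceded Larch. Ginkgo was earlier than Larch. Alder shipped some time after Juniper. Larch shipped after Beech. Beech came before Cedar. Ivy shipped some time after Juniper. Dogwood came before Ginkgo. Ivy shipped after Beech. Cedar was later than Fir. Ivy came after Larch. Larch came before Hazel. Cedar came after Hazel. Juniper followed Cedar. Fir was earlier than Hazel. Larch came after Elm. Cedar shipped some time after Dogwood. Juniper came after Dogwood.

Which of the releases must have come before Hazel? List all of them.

Beech, Dogwood, Elm, Fir, Ginkgo, Larch

Directly stated before Hazel: Fir and Larch.
Beech reaches Hazel via Beech → Larch → Hazel.
Dogwood reaches Hazel via Dogwood → Larch → Hazel.
Elm reaches Hazel via Elm → Larch → Hazel.
Likewise Ginkgo reaches Hazel by chaining the stated constraints.
No chain forces Cedar (or any of the others) ahead of Hazel.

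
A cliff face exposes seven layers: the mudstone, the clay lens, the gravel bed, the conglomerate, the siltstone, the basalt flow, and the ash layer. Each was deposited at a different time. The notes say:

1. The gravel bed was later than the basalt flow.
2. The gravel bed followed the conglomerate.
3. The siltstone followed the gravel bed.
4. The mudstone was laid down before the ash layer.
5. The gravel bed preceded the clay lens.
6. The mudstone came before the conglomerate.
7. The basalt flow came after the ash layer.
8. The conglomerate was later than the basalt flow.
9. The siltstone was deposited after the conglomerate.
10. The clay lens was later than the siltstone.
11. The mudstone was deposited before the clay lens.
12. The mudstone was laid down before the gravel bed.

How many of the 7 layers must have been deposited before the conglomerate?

3

Directly stated before the conglomerate: the basalt flow and the mudstone.
The ash layer reaches the conglomerate via the ash layer → the basalt flow → the conglomerate.
No chain forces the gravel bed (or any of the others) ahead of the conglomerate.
That's the ash layer, the basalt flow, and the mudstone — 3 in all.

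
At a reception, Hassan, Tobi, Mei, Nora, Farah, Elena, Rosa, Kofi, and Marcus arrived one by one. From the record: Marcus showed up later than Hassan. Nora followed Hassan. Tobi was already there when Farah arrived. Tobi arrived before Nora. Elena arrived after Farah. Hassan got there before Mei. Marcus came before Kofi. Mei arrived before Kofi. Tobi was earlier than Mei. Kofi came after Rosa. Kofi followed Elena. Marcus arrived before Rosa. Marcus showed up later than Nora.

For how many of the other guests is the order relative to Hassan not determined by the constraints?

Forced after Hassan: Kofi, Marcus, Mei, Nora, and Rosa.
That leaves Elena, Farah, and Tobi with no forced order relative to Hassan — 3.

3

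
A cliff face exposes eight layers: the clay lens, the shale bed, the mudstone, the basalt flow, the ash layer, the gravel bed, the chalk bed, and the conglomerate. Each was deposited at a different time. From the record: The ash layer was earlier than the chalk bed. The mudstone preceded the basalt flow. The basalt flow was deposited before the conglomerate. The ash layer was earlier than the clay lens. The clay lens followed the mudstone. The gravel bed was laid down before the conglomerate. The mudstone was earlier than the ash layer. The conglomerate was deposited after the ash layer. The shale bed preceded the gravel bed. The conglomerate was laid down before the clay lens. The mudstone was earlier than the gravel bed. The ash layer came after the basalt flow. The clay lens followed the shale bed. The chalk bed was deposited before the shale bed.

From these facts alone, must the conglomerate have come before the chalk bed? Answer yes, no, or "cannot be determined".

Tracing the constraints gives the chalk bed → the shale bed → the gravel bed → the conglomerate, so the chalk bed must come before the conglomerate.
That means the conglomerate cannot be before the chalk bed.

no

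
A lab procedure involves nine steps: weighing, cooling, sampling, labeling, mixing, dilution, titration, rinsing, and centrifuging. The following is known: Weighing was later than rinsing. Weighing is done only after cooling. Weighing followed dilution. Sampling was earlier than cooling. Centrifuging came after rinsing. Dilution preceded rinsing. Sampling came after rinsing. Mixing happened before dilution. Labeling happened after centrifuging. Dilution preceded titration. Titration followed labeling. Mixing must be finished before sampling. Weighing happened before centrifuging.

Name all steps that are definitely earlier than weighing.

Directly stated before weighing: cooling, dilution, and rinsing.
Mixing reaches weighing via mixing → dilution → weighing.
Sampling reaches weighing via sampling → cooling → weighing.
No chain forces labeling (or any of the others) ahead of weighing.

cooling, dilution, mixing, rinsing, sampling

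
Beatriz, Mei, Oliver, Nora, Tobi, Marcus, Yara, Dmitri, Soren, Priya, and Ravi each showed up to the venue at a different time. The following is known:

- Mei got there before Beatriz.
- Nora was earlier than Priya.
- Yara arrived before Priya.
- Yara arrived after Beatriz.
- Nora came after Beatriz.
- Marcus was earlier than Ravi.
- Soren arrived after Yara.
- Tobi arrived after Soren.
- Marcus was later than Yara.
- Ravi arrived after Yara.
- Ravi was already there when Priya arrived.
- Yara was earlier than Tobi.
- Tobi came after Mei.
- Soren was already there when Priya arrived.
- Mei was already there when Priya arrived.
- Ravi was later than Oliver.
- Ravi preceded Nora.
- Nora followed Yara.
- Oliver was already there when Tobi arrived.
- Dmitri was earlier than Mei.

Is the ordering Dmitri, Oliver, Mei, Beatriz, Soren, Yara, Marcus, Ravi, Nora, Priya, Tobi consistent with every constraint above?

no

The constraints require Yara before Soren, but in the proposed sequence Soren appears ahead of Yara. That one violation is enough.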